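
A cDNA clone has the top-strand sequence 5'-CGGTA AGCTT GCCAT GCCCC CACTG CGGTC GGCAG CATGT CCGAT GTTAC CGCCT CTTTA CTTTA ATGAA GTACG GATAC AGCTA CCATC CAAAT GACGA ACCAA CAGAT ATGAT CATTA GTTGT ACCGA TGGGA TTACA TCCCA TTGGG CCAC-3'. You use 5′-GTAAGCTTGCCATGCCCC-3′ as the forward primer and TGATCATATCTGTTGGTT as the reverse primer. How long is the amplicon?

The forward primer matches the template at positions 3–20.
Reverse complement of the reverse primer: AACCAACAGATATGATCA. This occurs on the top strand at positions 100–117.
The product runs from position 3 to position 117, so its length is 117 − 3 + 1 = 115 bp.

115 bp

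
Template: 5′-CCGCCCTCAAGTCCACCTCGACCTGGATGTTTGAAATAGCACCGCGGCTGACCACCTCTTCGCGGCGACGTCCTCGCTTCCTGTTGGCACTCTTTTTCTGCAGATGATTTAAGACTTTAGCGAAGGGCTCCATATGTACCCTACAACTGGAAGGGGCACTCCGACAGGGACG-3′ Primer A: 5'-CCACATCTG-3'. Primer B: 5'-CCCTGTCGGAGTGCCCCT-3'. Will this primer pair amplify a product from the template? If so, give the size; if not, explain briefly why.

No product — primer A has no binding site in the template.

Primer A (CCACATCTG) does not match the top strand, and its reverse complement CAGATGTGG does not match either.
With no annealing site for primer A, no amplification occurs.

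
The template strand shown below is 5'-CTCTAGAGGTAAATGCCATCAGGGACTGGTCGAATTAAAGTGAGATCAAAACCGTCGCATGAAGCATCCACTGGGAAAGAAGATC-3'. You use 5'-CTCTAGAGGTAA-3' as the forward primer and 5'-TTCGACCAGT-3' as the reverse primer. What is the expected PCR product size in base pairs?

Forward primer CTCTAGAGGTAA is found on the top strand at positions 1–12.
The reverse primer's reverse complement is ACTGGTCGAA, which matches the template at positions 25–34.
Product length = (reverse-primer end) − (forward-primer start) + 1 = 34 − 1 + 1 = 34 bp.

34 bp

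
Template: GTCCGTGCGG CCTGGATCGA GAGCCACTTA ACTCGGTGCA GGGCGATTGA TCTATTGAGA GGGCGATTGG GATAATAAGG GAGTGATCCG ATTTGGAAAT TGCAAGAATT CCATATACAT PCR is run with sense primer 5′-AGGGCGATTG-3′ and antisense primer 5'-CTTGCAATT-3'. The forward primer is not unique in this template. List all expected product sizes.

The forward primer AGGGCGATTG matches the top strand at positions 40–49, 60–69.
The reverse primer's reverse complement is AATTGCAAG, matching at positions 98–106.
Each forward site pairs with the reverse site to give a product ending at position 106: sizes 67, 47 bp.

67 bp, 47 bp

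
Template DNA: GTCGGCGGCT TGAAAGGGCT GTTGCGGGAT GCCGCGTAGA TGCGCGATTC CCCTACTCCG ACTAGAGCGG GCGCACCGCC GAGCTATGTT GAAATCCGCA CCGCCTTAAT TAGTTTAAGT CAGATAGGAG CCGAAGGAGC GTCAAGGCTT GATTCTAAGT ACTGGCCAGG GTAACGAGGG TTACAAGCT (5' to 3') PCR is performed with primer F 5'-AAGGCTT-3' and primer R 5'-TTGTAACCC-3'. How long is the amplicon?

43 bp

The forward primer matches the template at positions 144–150.
The reverse primer's reverse complement is GGGTTACAA, which matches the template at positions 178–186.
The product runs from position 144 to position 186, so its length is 186 − 144 + 1 = 43 bp.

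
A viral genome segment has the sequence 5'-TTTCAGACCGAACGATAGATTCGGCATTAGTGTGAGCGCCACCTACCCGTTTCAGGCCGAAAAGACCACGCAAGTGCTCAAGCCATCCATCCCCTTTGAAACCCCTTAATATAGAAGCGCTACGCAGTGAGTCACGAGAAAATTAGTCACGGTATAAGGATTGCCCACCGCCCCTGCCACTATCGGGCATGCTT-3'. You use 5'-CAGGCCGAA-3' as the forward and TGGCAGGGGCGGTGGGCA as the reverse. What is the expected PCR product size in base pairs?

127 bp

Forward primer CAGGCCGAA is found on the top strand at positions 53–61.
Reverse complement of the reverse primer: TGCCCACCGCCCCTGCCA. This occurs on the top strand at positions 162–179.
Amplicon spans positions 53–179: 127 bp.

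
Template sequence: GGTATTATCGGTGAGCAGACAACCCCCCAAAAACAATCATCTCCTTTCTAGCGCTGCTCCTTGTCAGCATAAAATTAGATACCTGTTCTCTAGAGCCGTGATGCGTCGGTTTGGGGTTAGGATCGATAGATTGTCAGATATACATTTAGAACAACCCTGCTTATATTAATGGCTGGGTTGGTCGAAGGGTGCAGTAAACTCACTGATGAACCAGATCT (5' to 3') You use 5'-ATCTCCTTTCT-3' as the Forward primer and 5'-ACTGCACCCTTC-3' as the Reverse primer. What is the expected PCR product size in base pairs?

157 bp

Forward primer ATCTCCTTTCT is found on the top strand at positions 39–49.
Taking the reverse complement of ACTGCACCCTTC gives GAAGGGTGCAGT, found at positions 184–195 on the template; the primer anneals here to the top strand with its 3' end pointing upstream.
The product runs from position 39 to position 195, so its length is 195 − 39 + 1 = 157 bp.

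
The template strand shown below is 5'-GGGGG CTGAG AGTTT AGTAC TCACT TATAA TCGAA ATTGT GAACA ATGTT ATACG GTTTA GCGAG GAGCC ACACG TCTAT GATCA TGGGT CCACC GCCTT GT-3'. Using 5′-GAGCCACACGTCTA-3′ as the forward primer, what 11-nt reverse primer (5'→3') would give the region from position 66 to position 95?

The product's 3' end on the top strand is position 95.
The reverse primer anneals to the top strand over positions 85–95, i.e. to ATGGGTCCACC.
Its sequence written 5'→3' is the reverse complement: GGTGGACCCAT.

5'-GGTGGACCCAT-3'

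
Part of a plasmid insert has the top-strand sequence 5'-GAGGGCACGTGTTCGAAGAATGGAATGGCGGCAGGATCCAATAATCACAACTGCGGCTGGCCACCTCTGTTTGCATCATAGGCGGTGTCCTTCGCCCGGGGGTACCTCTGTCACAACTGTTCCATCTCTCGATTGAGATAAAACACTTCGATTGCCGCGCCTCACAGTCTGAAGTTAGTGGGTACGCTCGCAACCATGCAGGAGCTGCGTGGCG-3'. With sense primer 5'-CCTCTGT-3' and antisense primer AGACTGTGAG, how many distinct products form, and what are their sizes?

The forward primer CCTCTGT matches the top strand at positions 64–70, 105–111.
The reverse primer's reverse complement is CTCACAGTCT, matching at positions 161–170.
Each forward site pairs with the reverse site to give a product ending at position 170: sizes 107, 66 bp.

Two products: 107 bp, 66 bp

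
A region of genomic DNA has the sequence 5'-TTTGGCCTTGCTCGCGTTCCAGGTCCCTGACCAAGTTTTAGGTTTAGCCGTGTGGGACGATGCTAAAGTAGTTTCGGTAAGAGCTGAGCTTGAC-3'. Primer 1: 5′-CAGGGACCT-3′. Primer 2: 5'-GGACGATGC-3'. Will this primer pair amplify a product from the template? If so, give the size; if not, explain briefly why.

No product — the primers' 3' ends point away from each other.

Primer 1 (CAGGGACCT) has reverse complement AGGTCCCTG, which matches the top strand at positions 21–29; primer 1 anneals to the top strand there with its 3' end pointing upstream toward position 21.
Primer 2 (GGACGATGC) matches the top strand directly at positions 55–63; it anneals to the bottom strand with its 3' end pointing downstream toward position 63.
The 3' ends diverge (primer 1 extends toward position 1, primer 2 toward position 94), so the primers never converge on a shared product.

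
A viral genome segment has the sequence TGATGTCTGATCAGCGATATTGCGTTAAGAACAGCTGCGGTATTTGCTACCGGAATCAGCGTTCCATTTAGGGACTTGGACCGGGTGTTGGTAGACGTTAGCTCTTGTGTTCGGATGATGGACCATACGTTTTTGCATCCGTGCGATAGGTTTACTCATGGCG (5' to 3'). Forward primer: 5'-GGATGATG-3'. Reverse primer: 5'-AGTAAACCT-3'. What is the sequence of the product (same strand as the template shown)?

5'-GGATGATGGACCATACGTTTTTGCATCCGTGCGATAGGTTTACT-3'

Forward primer GGATGATG is found on the top strand at positions 113–120.
Reverse complement of the reverse primer: AGGTTTACT. This occurs on the top strand at positions 148–156.
The product is the template from position 113 through 156 (44 bp).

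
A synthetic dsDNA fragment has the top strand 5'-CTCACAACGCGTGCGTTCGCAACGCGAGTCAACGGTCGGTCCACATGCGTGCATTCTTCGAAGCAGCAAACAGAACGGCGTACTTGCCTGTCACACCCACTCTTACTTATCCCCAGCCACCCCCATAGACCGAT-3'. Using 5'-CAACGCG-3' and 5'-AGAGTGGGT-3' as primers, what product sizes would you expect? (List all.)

The forward primer CAACGCG matches the top strand at positions 5–11, 20–26.
The reverse primer's reverse complement is ACCCACTCT, matching at positions 95–103.
Each forward site pairs with the reverse site to give a product ending at position 103: sizes 99, 84 bp.

99 bp, 84 bp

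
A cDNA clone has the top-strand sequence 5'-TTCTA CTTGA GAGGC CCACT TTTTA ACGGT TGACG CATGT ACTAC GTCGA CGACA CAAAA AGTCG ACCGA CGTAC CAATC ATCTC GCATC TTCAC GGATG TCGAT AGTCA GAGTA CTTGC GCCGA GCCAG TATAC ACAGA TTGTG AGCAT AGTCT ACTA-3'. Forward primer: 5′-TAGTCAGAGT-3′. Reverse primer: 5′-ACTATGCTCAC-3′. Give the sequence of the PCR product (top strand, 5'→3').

5'-TAGTCAGAGTACTTGCGCCGAGCCAGTATACACAGATTGTGAGCATAGT-3'

Scanning the template, TAGTCAGAGT occurs at positions 105–114; this primer anneals to the bottom strand there with its 3' end pointing downstream.
Taking the reverse complement of ACTATGCTCAC gives GTGAGCATAGT, found at positions 143–153 on the template; the primer anneals here to the top strand with its 3' end pointing upstream.
The product is the template from position 105 through 153 (49 bp).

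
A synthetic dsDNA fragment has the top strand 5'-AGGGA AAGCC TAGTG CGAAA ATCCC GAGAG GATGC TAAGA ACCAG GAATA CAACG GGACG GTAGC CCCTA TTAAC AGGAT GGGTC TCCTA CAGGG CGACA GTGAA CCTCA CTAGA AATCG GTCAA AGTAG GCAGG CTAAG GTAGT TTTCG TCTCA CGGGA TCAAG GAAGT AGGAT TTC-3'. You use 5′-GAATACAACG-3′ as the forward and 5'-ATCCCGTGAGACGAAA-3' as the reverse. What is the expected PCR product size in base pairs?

The forward primer matches the template at positions 46–55.
The reverse primer's reverse complement is TTTCGTCTCACGGGAT, which matches the template at positions 146–161.
The product runs from position 46 to position 161, so its length is 161 − 46 + 1 = 116 bp.

116 bp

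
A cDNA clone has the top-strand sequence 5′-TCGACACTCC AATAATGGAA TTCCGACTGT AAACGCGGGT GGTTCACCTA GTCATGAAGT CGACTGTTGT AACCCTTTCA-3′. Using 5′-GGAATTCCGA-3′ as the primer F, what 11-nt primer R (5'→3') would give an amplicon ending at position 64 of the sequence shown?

The forward primer binds at positions 17–26; the product's 3' end on the top strand is position 64.
The reverse primer anneals to the top strand over positions 54–64, i.e. to ATGAAGTCGAC.
Its sequence written 5'→3' is the reverse complement: GTCGACTTCAT.

5'-GTCGACTTCAT-3'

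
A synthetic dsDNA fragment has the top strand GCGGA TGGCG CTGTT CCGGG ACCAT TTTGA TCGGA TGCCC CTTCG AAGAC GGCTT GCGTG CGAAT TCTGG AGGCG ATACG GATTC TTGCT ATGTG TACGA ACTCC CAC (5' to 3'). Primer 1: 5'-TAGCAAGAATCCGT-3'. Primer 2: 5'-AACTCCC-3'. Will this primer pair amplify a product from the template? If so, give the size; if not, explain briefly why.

No product — the primers' 3' ends point away from each other.

Primer 1 (TAGCAAGAATCCGT) has reverse complement ACGGATTCTTGCTA, which matches the top strand at positions 78–91; primer 1 anneals to the top strand there with its 3' end pointing upstream toward position 78.
Primer 2 (AACTCCC) matches the top strand directly at positions 100–106; it anneals to the bottom strand with its 3' end pointing downstream toward position 106.
The 3' ends diverge (primer 1 extends toward position 1, primer 2 toward position 108), so the primers never converge on a shared product.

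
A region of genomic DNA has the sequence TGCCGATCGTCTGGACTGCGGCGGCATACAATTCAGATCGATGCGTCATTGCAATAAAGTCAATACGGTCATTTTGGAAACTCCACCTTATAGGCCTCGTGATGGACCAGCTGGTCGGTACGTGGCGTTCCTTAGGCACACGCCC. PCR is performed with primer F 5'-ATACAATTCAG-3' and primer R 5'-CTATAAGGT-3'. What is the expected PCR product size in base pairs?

The forward primer matches the template at positions 26–36.
The reverse primer's reverse complement is ACCTTATAG, which matches the template at positions 85–93.
Product length = (reverse-primer end) − (forward-primer start) + 1 = 93 − 26 + 1 = 68 bp.

68 bp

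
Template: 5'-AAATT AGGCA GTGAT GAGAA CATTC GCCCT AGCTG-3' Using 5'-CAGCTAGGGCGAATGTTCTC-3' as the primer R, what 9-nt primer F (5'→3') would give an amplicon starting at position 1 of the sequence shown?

The reverse primer's reverse complement GAGAACATTCGCCCTAGCTG matches the template at positions 16–35; the product starts at position 1.
The forward primer is identical to the top strand over positions 1–9: AAATTAGGC.

5'-AAATTAGGC-3'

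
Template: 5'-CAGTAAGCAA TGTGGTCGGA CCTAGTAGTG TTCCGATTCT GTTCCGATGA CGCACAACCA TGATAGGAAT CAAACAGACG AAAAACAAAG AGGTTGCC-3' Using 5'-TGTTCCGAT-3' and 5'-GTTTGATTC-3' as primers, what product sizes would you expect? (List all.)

47 bp, 36 bp

The forward primer TGTTCCGAT matches the top strand at positions 29–37, 40–48.
The reverse primer's reverse complement is GAATCAAAC, matching at positions 67–75.
Each forward site pairs with the reverse site to give a product ending at position 75: sizes 47, 36 bp.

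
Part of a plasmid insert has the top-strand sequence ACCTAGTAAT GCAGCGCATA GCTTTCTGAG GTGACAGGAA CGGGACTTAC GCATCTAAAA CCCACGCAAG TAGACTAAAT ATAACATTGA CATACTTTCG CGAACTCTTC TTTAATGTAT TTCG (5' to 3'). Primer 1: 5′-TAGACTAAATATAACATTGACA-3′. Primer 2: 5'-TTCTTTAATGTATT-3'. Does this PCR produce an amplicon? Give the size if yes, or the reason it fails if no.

No product — both primers anneal to the same strand and extend in the same direction.

Primer 1 (TAGACTAAATATAACATTGACA) matches the top strand at positions 71–92 (3' end points downstream).
Primer 2 (TTCTTTAATGTATT) also matches the top strand directly, at positions 108–121 — its reverse complement AATACATTAAAGAA is not present.
Both primers anneal to the bottom strand with 3' ends pointing the same way, so neither can prime synthesis back toward the other.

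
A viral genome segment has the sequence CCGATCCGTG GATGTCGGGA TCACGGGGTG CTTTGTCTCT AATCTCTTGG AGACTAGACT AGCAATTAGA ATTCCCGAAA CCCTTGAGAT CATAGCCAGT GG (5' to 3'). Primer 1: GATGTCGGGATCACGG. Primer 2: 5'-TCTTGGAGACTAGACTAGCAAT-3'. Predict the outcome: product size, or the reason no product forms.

Primer 1 (GATGTCGGGATCACGG) matches the top strand at positions 11–26 (3' end points downstream).
Primer 2 (TCTTGGAGACTAGACTAGCAAT) also matches the top strand directly, at positions 45–66 — its reverse complement ATTGCTAGTCTAGTCTCCAAGA is not present.
Both primers anneal to the bottom strand with 3' ends pointing the same way, so neither can prime synthesis back toward the other.

No product — both primers anneal to the same strand and extend in the same direction.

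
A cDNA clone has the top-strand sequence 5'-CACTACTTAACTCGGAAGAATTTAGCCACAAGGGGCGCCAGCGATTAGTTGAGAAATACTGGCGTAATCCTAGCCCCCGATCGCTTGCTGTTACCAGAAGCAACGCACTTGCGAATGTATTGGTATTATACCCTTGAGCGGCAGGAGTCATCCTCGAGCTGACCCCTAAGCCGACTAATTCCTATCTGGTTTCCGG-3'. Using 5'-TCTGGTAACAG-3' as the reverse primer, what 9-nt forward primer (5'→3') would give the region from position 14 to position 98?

The reverse primer's reverse complement CTGTTACCAGA matches the template at positions 88–98; the product starts at position 14.
The forward primer is identical to the top strand over positions 14–22: GGAAGAATT.

5'-GGAAGAATT-3'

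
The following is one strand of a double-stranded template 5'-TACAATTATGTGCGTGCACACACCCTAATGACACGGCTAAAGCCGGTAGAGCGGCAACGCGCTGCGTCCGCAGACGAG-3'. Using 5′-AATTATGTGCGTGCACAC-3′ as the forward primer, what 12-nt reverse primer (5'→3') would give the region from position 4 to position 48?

The product's 3' end on the top strand is position 48.
The reverse primer anneals to the top strand over positions 37–48, i.e. to CTAAAGCCGGTA.
Its sequence written 5'→3' is the reverse complement: TACCGGCTTTAG.

5'-TACCGGCTTTAG-3'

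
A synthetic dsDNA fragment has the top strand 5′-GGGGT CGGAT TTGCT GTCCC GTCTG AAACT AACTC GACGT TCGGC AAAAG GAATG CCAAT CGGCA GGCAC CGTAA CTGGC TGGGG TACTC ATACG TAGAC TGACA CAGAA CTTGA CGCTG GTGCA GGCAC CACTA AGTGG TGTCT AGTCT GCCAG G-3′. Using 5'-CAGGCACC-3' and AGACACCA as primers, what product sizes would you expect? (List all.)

82 bp, 22 bp

The forward primer CAGGCACC matches the top strand at positions 64–71, 124–131.
The reverse primer's reverse complement is TGGTGTCT, matching at positions 138–145.
Each forward site pairs with the reverse site to give a product ending at position 145: sizes 82, 22 bp.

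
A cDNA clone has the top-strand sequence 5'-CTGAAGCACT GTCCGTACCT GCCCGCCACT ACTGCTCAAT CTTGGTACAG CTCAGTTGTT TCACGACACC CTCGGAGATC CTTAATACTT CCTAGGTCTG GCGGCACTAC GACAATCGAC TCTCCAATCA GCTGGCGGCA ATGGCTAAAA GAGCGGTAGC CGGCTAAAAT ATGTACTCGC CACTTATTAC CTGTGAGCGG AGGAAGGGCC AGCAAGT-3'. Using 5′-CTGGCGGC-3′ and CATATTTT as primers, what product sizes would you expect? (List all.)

76 bp, 42 bp

The forward primer CTGGCGGC matches the top strand at positions 98–105, 132–139.
The reverse primer's reverse complement is AAAATATG, matching at positions 166–173.
Each forward site pairs with the reverse site to give a product ending at position 173: sizes 76, 42 bp.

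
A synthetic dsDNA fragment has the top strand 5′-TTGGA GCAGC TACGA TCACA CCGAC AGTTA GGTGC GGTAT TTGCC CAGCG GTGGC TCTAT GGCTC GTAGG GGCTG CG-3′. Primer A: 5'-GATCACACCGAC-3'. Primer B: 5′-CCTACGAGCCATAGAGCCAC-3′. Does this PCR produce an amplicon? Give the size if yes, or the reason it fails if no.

Yes — a 57 bp product.

Primer A (GATCACACCGAC) matches the top strand at positions 14–25; it acts as a forward primer.
Primer B's reverse complement is GTGGCTCTATGGCTCGTAGG, matching the top strand at positions 51–70; it acts as a reverse primer.
The 3' ends face each other across positions 14–70, giving a 57 bp product.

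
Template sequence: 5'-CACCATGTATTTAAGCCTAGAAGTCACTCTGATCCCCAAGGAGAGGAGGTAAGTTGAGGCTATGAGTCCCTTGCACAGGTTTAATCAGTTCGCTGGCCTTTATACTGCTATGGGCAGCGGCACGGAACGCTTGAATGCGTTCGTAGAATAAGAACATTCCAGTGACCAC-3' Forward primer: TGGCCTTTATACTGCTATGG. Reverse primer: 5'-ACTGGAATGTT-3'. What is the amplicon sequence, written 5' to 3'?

Scanning the template, TGGCCTTTATACTGCTATGG occurs at positions 94–113; this primer anneals to the bottom strand there with its 3' end pointing downstream.
The reverse primer's reverse complement is AACATTCCAGT, which matches the template at positions 153–163.
The product is the template from position 94 through 163 (70 bp).

5'-TGGCCTTTATACTGCTATGGGCAGCGGCACGGAACGCTTGAATGCGTTCGTAGAATAAGAACATTCCAGT-3'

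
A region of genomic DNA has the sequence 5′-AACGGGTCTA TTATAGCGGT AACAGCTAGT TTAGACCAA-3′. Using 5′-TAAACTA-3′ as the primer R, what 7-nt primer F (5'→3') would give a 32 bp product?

The reverse primer's reverse complement TAGTTTA matches the template at positions 27–33, so the product ends at position 33.
A 32 bp product then starts at position 33 − 32 + 1 = 2.
The forward primer is identical to the top strand there: ACGGGTC.

5'-ACGGGTC-3'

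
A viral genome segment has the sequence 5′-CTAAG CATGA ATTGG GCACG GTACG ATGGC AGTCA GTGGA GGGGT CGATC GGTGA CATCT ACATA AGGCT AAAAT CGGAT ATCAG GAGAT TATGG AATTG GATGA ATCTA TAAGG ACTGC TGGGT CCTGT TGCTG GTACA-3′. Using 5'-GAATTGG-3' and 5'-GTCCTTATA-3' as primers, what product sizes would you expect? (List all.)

The forward primer GAATTGG matches the top strand at positions 9–15, 95–101.
The reverse primer's reverse complement is TATAAGGAC, matching at positions 109–117.
Each forward site pairs with the reverse site to give a product ending at position 117: sizes 109, 23 bp.

109 bp, 23 bp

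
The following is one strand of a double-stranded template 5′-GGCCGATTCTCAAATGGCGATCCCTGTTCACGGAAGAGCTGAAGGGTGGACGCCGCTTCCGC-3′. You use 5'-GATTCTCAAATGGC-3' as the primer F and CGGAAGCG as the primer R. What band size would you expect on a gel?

57 bp

Scanning the template, GATTCTCAAATGGC occurs at positions 5–18; this primer anneals to the bottom strand there with its 3' end pointing downstream.
The reverse primer's reverse complement is CGCTTCCG, which matches the template at positions 54–61.
The product runs from position 5 to position 61, so its length is 61 − 5 + 1 = 57 bp.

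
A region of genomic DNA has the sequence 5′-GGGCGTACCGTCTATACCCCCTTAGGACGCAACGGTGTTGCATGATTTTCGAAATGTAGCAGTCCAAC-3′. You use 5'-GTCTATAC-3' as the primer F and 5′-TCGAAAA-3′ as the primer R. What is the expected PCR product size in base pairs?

43 bp

Scanning the template, GTCTATAC occurs at positions 10–17; this primer anneals to the bottom strand there with its 3' end pointing downstream.
Reverse complement of the reverse primer: TTTTCGA. This occurs on the top strand at positions 46–52.
Amplicon spans positions 10–52: 43 bp.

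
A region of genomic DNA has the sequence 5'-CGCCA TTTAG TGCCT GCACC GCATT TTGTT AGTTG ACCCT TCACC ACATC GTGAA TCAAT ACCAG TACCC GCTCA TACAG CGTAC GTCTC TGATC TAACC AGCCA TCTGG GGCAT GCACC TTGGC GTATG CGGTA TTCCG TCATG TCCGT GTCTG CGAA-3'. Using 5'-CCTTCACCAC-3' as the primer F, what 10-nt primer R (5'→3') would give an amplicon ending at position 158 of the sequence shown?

The forward primer binds at positions 38–47; the product's 3' end on the top strand is position 158.
The reverse primer anneals to the top strand over positions 149–158, i.e. to GTGTCTGCGA.
Its sequence written 5'→3' is the reverse complement: TCGCAGACAC.

5'-TCGCAGACAC-3'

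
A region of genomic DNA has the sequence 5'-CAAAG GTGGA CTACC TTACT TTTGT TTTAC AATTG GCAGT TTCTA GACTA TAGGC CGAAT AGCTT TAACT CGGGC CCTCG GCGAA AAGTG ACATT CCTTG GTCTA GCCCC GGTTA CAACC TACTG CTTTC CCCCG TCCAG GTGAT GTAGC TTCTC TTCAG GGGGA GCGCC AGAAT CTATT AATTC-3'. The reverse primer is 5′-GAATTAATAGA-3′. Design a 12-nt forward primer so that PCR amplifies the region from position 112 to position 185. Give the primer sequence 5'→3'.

5'-GTTACAACCTAC-3'

The reverse primer's reverse complement TCTATTAATTC matches the template at positions 175–185; the product starts at position 112.
The forward primer is identical to the top strand over positions 112–123: GTTACAACCTAC.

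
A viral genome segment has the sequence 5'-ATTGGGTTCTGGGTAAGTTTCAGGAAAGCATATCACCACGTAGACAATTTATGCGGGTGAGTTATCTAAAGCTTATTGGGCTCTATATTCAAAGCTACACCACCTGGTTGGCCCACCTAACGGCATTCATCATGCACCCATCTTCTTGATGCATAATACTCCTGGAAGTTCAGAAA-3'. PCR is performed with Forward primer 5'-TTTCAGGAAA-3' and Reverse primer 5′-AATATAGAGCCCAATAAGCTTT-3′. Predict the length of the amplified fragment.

72 bp

The forward primer matches the template at positions 18–27.
The reverse primer's reverse complement is AAAGCTTATTGGGCTCTATATT, which matches the template at positions 68–89.
The product runs from position 18 to position 89, so its length is 89 − 18 + 1 = 72 bp.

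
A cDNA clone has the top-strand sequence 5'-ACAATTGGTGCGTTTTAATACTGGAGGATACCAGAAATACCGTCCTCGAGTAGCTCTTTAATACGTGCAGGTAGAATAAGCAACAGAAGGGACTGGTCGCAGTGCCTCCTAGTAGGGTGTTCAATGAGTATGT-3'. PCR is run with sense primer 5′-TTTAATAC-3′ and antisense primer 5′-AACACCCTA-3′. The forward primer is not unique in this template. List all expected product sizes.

The forward primer TTTAATAC matches the top strand at positions 14–21, 57–64.
The reverse primer's reverse complement is TAGGGTGTT, matching at positions 113–121.
Each forward site pairs with the reverse site to give a product ending at position 121: sizes 108, 65 bp.

108 bp, 65 bp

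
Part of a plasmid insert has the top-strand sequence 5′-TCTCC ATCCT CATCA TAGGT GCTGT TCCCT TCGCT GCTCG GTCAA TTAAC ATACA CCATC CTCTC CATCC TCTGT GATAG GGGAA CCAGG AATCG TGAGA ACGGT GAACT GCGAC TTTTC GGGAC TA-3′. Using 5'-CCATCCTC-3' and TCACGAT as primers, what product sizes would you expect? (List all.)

The forward primer CCATCCTC matches the top strand at positions 4–11, 56–63, 65–72.
The reverse primer's reverse complement is ATCGTGA, matching at positions 92–98.
Each forward site pairs with the reverse site to give a product ending at position 98: sizes 95, 43, 34 bp.

95 bp, 43 bp, 34 bp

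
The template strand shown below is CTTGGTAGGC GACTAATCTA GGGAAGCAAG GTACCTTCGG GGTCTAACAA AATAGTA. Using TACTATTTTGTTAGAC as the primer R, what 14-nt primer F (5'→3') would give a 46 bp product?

5'-ACTAATCTAGGGAA-3'

The reverse primer's reverse complement GTCTAACAAAATAGTA matches the template at positions 42–57, so the product ends at position 57.
A 46 bp product then starts at position 57 − 46 + 1 = 12.
The forward primer is identical to the top strand there: ACTAATCTAGGGAA.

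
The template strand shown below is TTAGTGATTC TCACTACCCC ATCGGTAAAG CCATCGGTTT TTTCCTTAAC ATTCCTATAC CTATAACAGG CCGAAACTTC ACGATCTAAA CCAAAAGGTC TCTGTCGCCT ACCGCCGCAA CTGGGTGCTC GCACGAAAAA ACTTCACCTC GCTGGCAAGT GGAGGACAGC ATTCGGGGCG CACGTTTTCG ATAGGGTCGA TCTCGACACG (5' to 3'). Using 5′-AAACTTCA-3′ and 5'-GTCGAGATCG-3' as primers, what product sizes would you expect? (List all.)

The forward primer AAACTTCA matches the top strand at positions 74–81, 139–146.
The reverse primer's reverse complement is CGATCTCGAC, matching at positions 198–207.
Each forward site pairs with the reverse site to give a product ending at position 207: sizes 134, 69 bp.

134 bp, 69 bp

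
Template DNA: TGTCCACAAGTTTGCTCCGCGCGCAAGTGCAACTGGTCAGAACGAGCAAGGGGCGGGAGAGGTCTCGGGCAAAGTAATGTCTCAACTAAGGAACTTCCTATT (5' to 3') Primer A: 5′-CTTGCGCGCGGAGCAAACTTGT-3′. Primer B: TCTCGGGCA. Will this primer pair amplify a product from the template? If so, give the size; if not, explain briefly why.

Primer A (CTTGCGCGCGGAGCAAACTTGT) has reverse complement ACAAGTTTGCTCCGCGCGCAAG, which matches the top strand at positions 6–27; primer A anneals to the top strand there with its 3' end pointing upstream toward position 6.
Primer B (TCTCGGGCA) matches the top strand directly at positions 63–71; it anneals to the bottom strand with its 3' end pointing downstream toward position 71.
The 3' ends diverge (primer A extends toward position 1, primer B toward position 102), so the primers never converge on a shared product.

No product — the primers' 3' ends point away from each other.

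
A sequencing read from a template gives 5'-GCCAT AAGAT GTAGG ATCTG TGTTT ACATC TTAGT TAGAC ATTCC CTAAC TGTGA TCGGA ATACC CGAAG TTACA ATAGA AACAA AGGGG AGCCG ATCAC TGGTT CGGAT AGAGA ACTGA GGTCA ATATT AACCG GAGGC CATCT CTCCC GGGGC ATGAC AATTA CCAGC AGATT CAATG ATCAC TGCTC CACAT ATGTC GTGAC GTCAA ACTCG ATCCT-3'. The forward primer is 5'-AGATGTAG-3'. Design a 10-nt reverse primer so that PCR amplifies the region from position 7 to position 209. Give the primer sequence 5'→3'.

5'-TGACGTCACG-3'

The product's 3' end on the top strand is position 209.
The reverse primer anneals to the top strand over positions 200–209, i.e. to CGTGACGTCA.
Its sequence written 5'→3' is the reverse complement: TGACGTCACG.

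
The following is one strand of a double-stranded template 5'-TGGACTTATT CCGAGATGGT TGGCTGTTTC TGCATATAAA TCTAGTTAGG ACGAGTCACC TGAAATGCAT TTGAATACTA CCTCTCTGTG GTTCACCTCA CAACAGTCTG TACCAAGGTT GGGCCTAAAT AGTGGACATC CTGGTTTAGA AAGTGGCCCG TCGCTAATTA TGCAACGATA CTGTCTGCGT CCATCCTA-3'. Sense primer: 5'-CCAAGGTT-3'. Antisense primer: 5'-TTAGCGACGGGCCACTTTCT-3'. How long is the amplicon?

Forward primer CCAAGGTT is found on the top strand at positions 113–120.
Taking the reverse complement of TTAGCGACGGGCCACTTTCT gives AGAAAGTGGCCCGTCGCTAA, found at positions 148–167 on the template; the primer anneals here to the top strand with its 3' end pointing upstream.
Amplicon spans positions 113–167: 55 bp.

55 bp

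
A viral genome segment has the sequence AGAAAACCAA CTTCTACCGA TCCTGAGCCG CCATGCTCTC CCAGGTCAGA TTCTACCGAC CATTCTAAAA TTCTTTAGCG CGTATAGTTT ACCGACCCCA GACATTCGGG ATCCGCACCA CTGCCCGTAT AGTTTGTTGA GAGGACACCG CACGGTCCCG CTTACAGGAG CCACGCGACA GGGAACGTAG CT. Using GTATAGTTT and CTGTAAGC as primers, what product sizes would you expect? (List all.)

86 bp, 41 bp

The forward primer GTATAGTTT matches the top strand at positions 82–90, 127–135.
The reverse primer's reverse complement is GCTTACAG, matching at positions 160–167.
Each forward site pairs with the reverse site to give a product ending at position 167: sizes 86, 41 bp.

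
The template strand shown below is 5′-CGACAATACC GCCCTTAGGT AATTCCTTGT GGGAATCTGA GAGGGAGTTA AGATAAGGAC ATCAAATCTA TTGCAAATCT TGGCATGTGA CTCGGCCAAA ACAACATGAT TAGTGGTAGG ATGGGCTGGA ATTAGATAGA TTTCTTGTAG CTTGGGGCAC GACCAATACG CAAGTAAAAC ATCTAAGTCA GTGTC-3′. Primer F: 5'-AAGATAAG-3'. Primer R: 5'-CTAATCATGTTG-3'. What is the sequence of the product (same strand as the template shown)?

5'-AAGATAAGGACATCAAATCTATTGCAAATCTTGGCATGTGACTCGGCCAAAACAACATGATTAG-3'

The forward primer matches the template at positions 50–57.
Reverse complement of the reverse primer: CAACATGATTAG. This occurs on the top strand at positions 102–113.
The product is the template from position 50 through 113 (64 bp).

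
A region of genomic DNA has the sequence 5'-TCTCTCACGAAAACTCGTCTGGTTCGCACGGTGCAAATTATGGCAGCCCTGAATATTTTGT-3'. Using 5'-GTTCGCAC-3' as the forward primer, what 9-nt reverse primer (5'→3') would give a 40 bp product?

5'-ACAAAATAT-3'

The forward primer binds at positions 22–29, so a 40 bp product ends at position 22 + 40 − 1 = 61.
The reverse primer anneals to the top strand over positions 53–61, i.e. to ATATTTTGT.
Its sequence written 5'→3' is the reverse complement: ACAAAATAT.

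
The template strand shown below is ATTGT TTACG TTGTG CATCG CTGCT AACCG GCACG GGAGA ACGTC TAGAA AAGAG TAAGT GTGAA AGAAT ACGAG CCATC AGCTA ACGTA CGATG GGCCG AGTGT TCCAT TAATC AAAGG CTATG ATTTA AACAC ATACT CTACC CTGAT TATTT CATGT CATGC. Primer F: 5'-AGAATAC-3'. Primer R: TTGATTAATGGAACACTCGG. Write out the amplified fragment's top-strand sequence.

5'-AGAATACGAGCCATCAGCTAACGTACGATGGGCCGAGTGTTCCATTAATCAA-3'

Forward primer AGAATAC is found on the top strand at positions 66–72.
Taking the reverse complement of TTGATTAATGGAACACTCGG gives CCGAGTGTTCCATTAATCAA, found at positions 98–117 on the template; the primer anneals here to the top strand with its 3' end pointing upstream.
The product is the template from position 66 through 117 (52 bp).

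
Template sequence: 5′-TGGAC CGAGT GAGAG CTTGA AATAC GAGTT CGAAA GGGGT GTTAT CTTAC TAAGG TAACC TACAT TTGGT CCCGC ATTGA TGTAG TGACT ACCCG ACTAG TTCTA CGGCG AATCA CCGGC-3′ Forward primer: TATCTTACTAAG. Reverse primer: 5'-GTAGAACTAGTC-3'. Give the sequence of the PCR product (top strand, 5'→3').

5'-TATCTTACTAAGGTAACCTACATTTGGTCCCGCATTGATGTAGTGACTACCCGACTAGTTCTAC-3'

The forward primer matches the template at positions 43–54.
Reverse complement of the reverse primer: GACTAGTTCTAC. This occurs on the top strand at positions 95–106.
The product is the template from position 43 through 106 (64 bp).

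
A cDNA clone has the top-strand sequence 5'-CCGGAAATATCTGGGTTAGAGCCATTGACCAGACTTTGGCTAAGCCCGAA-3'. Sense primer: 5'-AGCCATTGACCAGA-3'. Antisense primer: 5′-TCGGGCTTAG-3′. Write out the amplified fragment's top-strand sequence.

5'-AGCCATTGACCAGACTTTGGCTAAGCCCGA-3'

The forward primer matches the template at positions 20–33.
Reverse complement of the reverse primer: CTAAGCCCGA. This occurs on the top strand at positions 40–49.
The product is the template from position 20 through 49 (30 bp).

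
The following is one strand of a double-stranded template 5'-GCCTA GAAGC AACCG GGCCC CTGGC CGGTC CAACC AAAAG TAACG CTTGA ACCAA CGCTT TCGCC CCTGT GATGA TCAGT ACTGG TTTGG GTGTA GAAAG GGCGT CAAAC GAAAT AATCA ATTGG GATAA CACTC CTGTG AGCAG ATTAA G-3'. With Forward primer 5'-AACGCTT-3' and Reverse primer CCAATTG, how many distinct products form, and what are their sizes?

The forward primer AACGCTT matches the top strand at positions 42–48, 54–60.
The reverse primer's reverse complement is CAATTGG, matching at positions 119–125.
Each forward site pairs with the reverse site to give a product ending at position 125: sizes 84, 72 bp.

Two products: 84 bp, 72 bp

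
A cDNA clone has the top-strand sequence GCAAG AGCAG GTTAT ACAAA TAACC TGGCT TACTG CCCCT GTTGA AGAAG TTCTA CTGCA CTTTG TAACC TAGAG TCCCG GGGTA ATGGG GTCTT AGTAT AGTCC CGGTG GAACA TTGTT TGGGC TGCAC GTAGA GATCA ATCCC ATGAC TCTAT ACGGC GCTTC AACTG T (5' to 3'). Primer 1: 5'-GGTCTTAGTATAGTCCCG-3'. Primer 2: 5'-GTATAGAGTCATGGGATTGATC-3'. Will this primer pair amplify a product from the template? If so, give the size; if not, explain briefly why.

Primer 1 (GGTCTTAGTATAGTCCCG) matches the top strand at positions 90–107; it acts as a forward primer.
Primer 2's reverse complement is GATCAATCCCATGACTCTATAC, matching the top strand at positions 136–157; it acts as a reverse primer.
The 3' ends face each other across positions 90–157, giving a 68 bp product.

Yes — a 68 bp product.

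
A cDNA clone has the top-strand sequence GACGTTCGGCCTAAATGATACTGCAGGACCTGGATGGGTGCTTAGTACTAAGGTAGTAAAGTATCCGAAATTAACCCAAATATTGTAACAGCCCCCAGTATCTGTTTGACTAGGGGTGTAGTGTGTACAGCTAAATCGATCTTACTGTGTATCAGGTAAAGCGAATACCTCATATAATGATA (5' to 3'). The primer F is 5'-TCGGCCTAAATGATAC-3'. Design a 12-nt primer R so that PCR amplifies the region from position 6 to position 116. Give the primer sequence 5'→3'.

The product's 3' end on the top strand is position 116.
The reverse primer anneals to the top strand over positions 105–116, i.e. to TTTGACTAGGGG.
Its sequence written 5'→3' is the reverse complement: CCCCTAGTCAAA.

5'-CCCCTAGTCAAA-3'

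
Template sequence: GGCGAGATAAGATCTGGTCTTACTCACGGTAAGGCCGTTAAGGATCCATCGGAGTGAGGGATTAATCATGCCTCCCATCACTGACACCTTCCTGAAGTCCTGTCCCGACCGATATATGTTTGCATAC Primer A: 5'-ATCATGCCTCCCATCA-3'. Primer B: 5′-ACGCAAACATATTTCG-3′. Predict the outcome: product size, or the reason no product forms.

Primer B (ACGCAAACATATTTCG) does not match the top strand, and its reverse complement CGAAATATGTTTGCGT does not match either.
With no annealing site for primer B, no amplification occurs.

No product — primer B has no binding site in the template.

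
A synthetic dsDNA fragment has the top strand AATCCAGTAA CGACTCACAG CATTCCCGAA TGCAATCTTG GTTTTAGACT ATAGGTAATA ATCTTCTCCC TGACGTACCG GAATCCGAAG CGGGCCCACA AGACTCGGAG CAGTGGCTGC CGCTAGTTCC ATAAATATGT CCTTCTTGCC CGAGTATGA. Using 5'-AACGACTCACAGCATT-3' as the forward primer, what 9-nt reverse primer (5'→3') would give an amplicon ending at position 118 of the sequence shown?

5'-AGCCACTGC-3'

The forward primer binds at positions 9–24; the product's 3' end on the top strand is position 118.
The reverse primer anneals to the top strand over positions 110–118, i.e. to GCAGTGGCT.
Its sequence written 5'→3' is the reverse complement: AGCCACTGC.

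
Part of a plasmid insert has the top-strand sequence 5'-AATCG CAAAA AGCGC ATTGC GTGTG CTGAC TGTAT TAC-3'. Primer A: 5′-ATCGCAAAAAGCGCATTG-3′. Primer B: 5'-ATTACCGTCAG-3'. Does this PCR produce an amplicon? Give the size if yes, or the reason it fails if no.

No product — primer B has no binding site in the template.

Primer B (ATTACCGTCAG) does not match the top strand, and its reverse complement CTGACGGTAAT does not match either.
With no annealing site for primer B, no amplification occurs.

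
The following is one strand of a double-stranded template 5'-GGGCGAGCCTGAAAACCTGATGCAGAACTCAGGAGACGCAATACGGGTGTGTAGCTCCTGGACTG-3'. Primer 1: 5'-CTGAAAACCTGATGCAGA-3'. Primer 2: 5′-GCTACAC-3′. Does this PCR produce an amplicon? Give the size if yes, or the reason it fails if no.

Primer 1 (CTGAAAACCTGATGCAGA) matches the top strand at positions 9–26; it acts as a forward primer.
Primer 2's reverse complement is GTGTAGC, matching the top strand at positions 49–55; it acts as a reverse primer.
The 3' ends face each other across positions 9–55, giving a 47 bp product.

Yes — a 47 bp product.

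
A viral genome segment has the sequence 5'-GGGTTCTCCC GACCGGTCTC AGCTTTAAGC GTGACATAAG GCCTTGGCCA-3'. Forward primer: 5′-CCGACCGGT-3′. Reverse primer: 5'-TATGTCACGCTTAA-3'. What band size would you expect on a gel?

The forward primer matches the template at positions 9–17.
The reverse primer's reverse complement is TTAAGCGTGACATA, which matches the template at positions 25–38.
Product length = (reverse-primer end) − (forward-primer start) + 1 = 38 − 9 + 1 = 30 bp.

30 bp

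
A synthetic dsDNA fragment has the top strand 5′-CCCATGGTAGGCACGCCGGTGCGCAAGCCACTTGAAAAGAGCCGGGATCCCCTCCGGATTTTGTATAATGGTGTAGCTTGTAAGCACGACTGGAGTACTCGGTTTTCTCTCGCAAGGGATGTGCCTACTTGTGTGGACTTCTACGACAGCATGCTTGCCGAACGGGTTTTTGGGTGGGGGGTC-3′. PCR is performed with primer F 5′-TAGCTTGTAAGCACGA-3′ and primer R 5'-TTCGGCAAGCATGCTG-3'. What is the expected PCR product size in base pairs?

89 bp

The forward primer matches the template at positions 74–89.
The reverse primer's reverse complement is CAGCATGCTTGCCGAA, which matches the template at positions 147–162.
The product runs from position 74 to position 162, so its length is 162 − 74 + 1 = 89 bp.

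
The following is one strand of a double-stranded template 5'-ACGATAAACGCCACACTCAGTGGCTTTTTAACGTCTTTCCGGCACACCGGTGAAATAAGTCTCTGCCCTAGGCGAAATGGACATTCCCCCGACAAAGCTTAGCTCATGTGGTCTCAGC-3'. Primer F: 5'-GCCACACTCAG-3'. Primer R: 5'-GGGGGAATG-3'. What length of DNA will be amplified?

Forward primer GCCACACTCAG is found on the top strand at positions 10–20.
The reverse primer's reverse complement is CATTCCCCC, which matches the template at positions 82–90.
Product length = (reverse-primer end) − (forward-primer start) + 1 = 90 − 10 + 1 = 81 bp.

81 bp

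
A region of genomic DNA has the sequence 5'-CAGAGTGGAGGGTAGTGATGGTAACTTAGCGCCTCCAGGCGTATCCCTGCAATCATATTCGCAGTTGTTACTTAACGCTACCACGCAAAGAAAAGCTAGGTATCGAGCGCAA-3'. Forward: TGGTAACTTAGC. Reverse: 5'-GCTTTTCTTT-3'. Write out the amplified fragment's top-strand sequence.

The forward primer matches the template at positions 19–30.
Taking the reverse complement of GCTTTTCTTT gives AAAGAAAAGC, found at positions 87–96 on the template; the primer anneals here to the top strand with its 3' end pointing upstream.
The product is the template from position 19 through 96 (78 bp).

5'-TGGTAACTTAGCGCCTCCAGGCGTATCCCTGCAATCATATTCGCAGTTGTTACTTAACGCTACCACGCAAAGAAAAGC-3'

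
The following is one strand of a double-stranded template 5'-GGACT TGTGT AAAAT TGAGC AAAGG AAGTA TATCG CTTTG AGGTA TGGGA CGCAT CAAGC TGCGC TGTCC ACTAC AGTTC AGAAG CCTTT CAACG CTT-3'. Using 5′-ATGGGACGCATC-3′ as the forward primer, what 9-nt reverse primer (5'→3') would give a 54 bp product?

The forward primer binds at positions 45–56, so a 54 bp product ends at position 45 + 54 − 1 = 98.
The reverse primer anneals to the top strand over positions 90–98, i.e. to TCAACGCTT.
Its sequence written 5'→3' is the reverse complement: AAGCGTTGA.

5'-AAGCGTTGA-3'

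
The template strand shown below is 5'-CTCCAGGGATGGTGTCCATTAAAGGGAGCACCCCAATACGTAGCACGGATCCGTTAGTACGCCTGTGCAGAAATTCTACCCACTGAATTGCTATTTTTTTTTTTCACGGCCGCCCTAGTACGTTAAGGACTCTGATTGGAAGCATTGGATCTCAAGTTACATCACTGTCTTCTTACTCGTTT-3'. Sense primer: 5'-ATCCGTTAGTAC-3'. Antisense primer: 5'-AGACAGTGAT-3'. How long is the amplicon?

122 bp

Scanning the template, ATCCGTTAGTAC occurs at positions 49–60; this primer anneals to the bottom strand there with its 3' end pointing downstream.
The reverse primer's reverse complement is ATCACTGTCT, which matches the template at positions 161–170.
Product length = (reverse-primer end) − (forward-primer start) + 1 = 170 − 49 + 1 = 122 bp.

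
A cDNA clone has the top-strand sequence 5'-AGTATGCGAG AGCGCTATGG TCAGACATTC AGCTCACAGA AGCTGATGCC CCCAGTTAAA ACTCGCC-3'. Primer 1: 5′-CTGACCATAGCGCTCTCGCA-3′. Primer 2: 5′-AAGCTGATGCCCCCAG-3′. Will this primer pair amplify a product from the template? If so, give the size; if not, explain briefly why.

Primer 1 (CTGACCATAGCGCTCTCGCA) has reverse complement TGCGAGAGCGCTATGGTCAG, which matches the top strand at positions 5–24; primer 1 anneals to the top strand there with its 3' end pointing upstream toward position 5.
Primer 2 (AAGCTGATGCCCCCAG) matches the top strand directly at positions 40–55; it anneals to the bottom strand with its 3' end pointing downstream toward position 55.
The 3' ends diverge (primer 1 extends toward position 1, primer 2 toward position 67), so the primers never converge on a shared product.

No product — the primers' 3' ends point away from each other.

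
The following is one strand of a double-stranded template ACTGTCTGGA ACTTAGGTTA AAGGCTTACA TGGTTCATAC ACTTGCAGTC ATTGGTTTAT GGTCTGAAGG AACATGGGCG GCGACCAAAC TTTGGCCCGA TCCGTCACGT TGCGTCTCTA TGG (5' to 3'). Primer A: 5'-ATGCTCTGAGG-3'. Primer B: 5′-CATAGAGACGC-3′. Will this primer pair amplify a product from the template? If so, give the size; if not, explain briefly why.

No product — primer A has no binding site in the template.

Primer A (ATGCTCTGAGG) does not match the top strand, and its reverse complement CCTCAGAGCAT does not match either.
With no annealing site for primer A, no amplification occurs.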